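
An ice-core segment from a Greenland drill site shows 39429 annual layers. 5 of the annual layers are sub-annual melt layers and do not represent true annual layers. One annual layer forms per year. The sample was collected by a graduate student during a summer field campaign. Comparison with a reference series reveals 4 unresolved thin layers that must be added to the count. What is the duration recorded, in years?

39428 yr

After corrections the count is 39429 − 5 + 4 = 39428 annual layers.
With a one-to-one annual layer periodicity this is 39428 years.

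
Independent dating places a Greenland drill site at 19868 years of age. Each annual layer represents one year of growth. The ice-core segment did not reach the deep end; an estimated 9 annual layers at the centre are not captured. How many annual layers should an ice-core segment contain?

19859 annual layers

Expected annual layers over 19868 years: 19868.
Less the 9 uncaptured annual layers: 19868 − 9 = 19859.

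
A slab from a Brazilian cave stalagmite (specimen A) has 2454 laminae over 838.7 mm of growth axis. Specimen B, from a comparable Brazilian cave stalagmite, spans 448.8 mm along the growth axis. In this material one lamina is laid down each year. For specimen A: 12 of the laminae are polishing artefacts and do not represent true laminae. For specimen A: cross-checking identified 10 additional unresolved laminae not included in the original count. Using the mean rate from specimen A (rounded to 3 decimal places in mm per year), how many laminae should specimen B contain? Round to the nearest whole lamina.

1312 laminae

Specimen A: correcting the raw count gives 2454 − 12 + 10 = 2452 true laminae.
A: Extension rate ≈ 838.7 / 2452 = 0.342 mm/yr.
B spans 448.8 / 0.342 = 1312.28 years ≈ 1312 laminae.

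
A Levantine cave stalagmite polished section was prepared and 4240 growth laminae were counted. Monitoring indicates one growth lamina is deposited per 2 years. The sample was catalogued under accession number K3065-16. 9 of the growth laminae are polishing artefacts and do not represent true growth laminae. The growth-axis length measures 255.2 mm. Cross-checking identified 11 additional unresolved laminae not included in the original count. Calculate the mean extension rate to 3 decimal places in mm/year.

0.030 mm/year

Adjusted count: 4240 − 9 + 11 = 4242 growth laminae.
At 2 years per growth lamina, 4242 × 2 = 8484 years.
Extension rate ≈ 255.2 / 8484 = 0.030 mm/year.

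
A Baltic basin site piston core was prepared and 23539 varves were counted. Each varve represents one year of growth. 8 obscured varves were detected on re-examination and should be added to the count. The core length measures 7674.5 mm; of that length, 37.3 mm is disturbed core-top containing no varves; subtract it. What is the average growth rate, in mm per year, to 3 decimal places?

True varve count = 23539 + 8 = 23547.
The growth record spans 7674.5 − 37.3 = 7637.2 mm.
7637.2 mm over 23547 years gives 7637.2 / 23547 ≈ 0.324 mm per year.

0.324 mm per year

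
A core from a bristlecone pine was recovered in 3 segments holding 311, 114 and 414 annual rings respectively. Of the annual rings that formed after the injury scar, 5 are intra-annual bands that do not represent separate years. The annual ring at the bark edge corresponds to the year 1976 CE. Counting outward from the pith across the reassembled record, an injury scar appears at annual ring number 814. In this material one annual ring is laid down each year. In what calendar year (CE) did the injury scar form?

1956 CE

Total annual rings = 311 + 114 + 414 = 839.
Between annual ring 814 and the bark edge there are 839 − 814 = 25 annual rings.
Removing the 5 false annual rings leaves 25 − 5 = 20 true annual rings beyond the injury scar.
1976 − 20 = 1956 CE.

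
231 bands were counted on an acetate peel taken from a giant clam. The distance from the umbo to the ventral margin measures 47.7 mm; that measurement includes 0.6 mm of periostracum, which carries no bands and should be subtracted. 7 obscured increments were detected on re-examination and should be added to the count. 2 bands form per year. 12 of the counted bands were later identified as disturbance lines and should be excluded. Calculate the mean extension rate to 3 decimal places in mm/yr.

True band count = 231 − 12 + 7 = 226.
With 2 bands per year, 226 / 2 = 113 years.
The growth record spans 47.7 − 0.6 = 47.1 mm.
Mean rate = 47.1 mm / 113 years ≈ 0.417 mm/yr.

0.417 mm/yr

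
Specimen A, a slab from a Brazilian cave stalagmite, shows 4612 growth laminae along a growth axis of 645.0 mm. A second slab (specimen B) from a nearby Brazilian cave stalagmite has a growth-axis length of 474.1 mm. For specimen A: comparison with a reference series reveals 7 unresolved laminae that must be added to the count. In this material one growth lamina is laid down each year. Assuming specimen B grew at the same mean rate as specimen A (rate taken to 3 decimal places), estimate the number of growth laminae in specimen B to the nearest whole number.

3386 growth laminae

Specimen A: true growth lamina count = 4612 + 7 = 4619.
A: Mean rate = 645.0 mm / 4619 years ≈ 0.140 mm/year.
Specimen B: 474.1 mm / 0.140 mm per year = 3386.43 years ≈ 3386 growth laminae.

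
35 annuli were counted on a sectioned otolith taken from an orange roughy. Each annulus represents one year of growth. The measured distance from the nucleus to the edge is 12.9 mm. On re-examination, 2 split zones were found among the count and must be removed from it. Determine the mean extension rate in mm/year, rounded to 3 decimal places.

0.391 mm/year

After corrections the count is 35 − 2 = 33 annuli.
Extension rate ≈ 12.9 / 33 = 0.391 mm/year.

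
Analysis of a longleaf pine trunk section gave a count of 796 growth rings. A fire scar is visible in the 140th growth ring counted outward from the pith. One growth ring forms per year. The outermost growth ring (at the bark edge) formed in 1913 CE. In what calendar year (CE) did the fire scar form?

The fire scar sits at growth ring 140 from the pith, so 796 − 140 = 656 growth rings formed after it.
Counting back 656 years from 1913 CE places the fire scar in 1913 − 656 = 1257 CE.

1257 CE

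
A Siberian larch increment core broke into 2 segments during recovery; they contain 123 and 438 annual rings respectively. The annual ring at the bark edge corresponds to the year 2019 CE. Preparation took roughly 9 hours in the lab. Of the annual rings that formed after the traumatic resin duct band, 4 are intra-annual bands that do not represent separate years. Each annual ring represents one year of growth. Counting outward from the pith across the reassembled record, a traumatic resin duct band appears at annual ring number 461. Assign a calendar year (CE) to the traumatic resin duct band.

1923 CE

Total annual rings = 123 + 438 = 561.
Between annual ring 461 and the bark edge there are 561 − 461 = 100 annual rings.
100 − 4 false = 96 true annual rings after the traumatic resin duct band.
Counting back 96 years from 2019 CE places the traumatic resin duct band in 2019 − 96 = 1923 CE.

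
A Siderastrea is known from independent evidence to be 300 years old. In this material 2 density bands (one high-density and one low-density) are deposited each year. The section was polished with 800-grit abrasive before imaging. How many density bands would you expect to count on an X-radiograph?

300 years at 2 density bands per year gives 300 × 2 = 600 density bands.
So 600 density bands should be present.

600 density bands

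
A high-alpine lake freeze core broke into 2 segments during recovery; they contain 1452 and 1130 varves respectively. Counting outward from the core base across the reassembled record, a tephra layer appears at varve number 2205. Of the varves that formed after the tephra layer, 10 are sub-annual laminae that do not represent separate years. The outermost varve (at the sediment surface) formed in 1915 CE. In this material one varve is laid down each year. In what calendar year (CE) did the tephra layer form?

1548 CE

Total varves = 1452 + 1130 = 2582.
The tephra layer sits at varve 2205 from the core base, so 2582 − 2205 = 377 varves formed after it.
Removing the 10 false varves leaves 377 − 10 = 367 true varves beyond the tephra layer.
Counting back 367 years from 1915 CE places the tephra layer in 1915 − 367 = 1548 CE.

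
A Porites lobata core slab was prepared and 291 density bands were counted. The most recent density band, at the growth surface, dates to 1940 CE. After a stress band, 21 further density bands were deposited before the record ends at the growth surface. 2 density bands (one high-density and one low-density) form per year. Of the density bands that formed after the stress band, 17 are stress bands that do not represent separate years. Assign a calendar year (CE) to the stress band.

1938 CE

21 density bands post-date the stress band.
Removing the 17 false density bands leaves 21 − 17 = 4 true density bands beyond the stress band.
Dividing by 2 density bands per year: 4 / 2 = 2 years.
The density band at the growth surface is 1940 CE, so the stress band dates to 1940 − 2 = 1938 CE.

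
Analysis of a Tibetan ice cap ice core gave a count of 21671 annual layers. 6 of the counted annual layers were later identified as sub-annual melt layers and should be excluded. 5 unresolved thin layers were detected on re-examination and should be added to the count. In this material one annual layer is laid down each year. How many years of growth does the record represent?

Correcting the raw count gives 21671 − 6 + 5 = 21670 true annual layers.
One annual layer per year makes the duration 21670 years.

21670 years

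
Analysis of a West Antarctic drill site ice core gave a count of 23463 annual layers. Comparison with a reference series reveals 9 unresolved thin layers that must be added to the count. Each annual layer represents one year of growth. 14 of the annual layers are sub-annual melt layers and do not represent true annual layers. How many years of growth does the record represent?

Correcting the raw count gives 23463 − 14 + 9 = 23458 true annual layers.
With a one-to-one annual layer periodicity this is 23458 years.

23458 years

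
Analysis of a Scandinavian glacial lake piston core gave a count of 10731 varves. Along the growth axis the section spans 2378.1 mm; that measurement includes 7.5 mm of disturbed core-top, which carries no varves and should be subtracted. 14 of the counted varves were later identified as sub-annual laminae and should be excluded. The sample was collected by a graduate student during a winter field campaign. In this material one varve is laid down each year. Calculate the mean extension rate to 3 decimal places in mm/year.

Adjusted count: 10731 − 14 = 10717 varves.
Removing the 7.5 mm offcut leaves 2378.1 − 7.5 = 2370.6 mm.
Extension rate ≈ 2370.6 / 10717 = 0.221 mm/year.

0.221 mm/year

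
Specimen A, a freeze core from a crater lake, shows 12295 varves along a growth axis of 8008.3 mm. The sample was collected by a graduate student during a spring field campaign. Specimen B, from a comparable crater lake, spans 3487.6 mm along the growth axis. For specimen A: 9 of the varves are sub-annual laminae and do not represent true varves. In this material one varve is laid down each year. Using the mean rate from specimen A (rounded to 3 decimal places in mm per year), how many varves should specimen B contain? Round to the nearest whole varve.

Specimen A: after corrections the count is 12295 − 9 = 12286 varves.
A: 8008.3 mm over 12286 years gives 8008.3 / 12286 ≈ 0.652 mm/year.
B spans 3487.6 / 0.652 = 5349.08 years ≈ 5349 varves.

5349 varves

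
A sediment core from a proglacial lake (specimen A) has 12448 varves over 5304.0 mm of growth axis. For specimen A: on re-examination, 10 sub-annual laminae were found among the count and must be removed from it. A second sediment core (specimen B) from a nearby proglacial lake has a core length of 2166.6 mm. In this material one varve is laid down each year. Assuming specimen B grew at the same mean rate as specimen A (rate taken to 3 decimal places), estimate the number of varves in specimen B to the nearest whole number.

5086 varves

Specimen A: adjusted count: 12448 − 10 = 12438 varves.
A: Mean rate = 5304.0 mm / 12438 years ≈ 0.426 mm/year.
B spans 2166.6 / 0.426 = 5085.92 years ≈ 5086 varves.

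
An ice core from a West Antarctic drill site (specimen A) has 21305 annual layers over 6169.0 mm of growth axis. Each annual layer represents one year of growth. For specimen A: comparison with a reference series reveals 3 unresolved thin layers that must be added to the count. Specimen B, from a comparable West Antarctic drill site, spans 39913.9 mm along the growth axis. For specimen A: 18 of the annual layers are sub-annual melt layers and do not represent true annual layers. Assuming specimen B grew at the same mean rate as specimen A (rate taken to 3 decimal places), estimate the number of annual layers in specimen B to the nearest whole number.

137634 annual layers

Specimen A: after corrections the count is 21305 − 18 + 3 = 21290 annual layers.
A: Extension rate ≈ 6169.0 / 21290 = 0.290 mm/yr.
For B, 39913.9 / 0.290 = 137634.14 years ≈ 137634 annual layers.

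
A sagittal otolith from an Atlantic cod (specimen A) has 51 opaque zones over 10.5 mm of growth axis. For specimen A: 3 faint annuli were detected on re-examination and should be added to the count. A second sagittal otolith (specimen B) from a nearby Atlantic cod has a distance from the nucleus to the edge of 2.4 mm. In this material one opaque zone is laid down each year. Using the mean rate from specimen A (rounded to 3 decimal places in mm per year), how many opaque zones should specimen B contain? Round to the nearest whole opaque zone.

12 opaque zones

Specimen A: true opaque zone count = 51 + 3 = 54.
A: 10.5 mm over 54 years gives 10.5 / 54 ≈ 0.194 mm/year.
For B, 2.4 / 0.194 = 12.37 years ≈ 12 opaque zones.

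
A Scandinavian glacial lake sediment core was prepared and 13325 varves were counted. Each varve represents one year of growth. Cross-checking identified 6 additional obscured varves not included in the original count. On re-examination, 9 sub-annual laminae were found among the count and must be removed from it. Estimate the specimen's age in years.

Correcting the raw count gives 13325 − 9 + 6 = 13322 true varves.
One varve per year makes the duration 13322 years.

13322 years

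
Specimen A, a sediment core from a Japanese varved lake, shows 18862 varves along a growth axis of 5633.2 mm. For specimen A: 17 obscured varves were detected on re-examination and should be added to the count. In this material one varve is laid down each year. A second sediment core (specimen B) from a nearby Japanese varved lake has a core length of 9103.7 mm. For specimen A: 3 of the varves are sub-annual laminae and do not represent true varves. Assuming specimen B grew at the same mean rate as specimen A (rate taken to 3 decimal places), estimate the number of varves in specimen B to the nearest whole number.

Specimen A: adjusted count: 18862 − 3 + 17 = 18876 varves.
A: 5633.2 mm over 18876 years gives 5633.2 / 18876 ≈ 0.298 mm per year.
B spans 9103.7 / 0.298 = 30549.33 years ≈ 30549 varves.

30549 varves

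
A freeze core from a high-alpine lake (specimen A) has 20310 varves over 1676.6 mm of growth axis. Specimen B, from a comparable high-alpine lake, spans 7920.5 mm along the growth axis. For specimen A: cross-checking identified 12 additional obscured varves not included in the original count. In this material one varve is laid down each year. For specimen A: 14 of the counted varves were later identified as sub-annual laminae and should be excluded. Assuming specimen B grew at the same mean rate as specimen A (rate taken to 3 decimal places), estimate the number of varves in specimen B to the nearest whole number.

Specimen A: true varve count = 20310 − 14 + 12 = 20308.
A: Extension rate ≈ 1676.6 / 20308 = 0.083 mm/yr.
B spans 7920.5 / 0.083 = 95427.71 years ≈ 95428 varves.

95428 varves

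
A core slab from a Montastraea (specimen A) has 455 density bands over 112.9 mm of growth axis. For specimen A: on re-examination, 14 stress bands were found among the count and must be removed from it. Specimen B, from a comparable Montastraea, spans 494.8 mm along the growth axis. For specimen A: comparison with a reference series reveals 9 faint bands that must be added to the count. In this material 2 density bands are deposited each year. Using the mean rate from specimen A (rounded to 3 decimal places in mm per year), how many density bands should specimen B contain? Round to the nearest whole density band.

1971 density bands

Specimen A: true density band count = 455 − 14 + 9 = 450.
Specimen A: with 2 density bands per year, 450 / 2 = 225 years.
A: Mean rate = 112.9 mm / 225 years ≈ 0.502 mm/year.
For B, 494.8 / 0.502 = 985.66 years; at 2 density bands per year that is 985.66 × 2 ≈ 1971 density bands.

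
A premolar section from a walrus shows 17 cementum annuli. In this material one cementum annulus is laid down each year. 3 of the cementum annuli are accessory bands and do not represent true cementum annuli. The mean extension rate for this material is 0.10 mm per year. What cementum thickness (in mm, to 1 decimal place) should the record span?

Adjusted count: 17 − 3 = 14 cementum annuli.
Predicted length = 0.10 mm/year × 14 years = 1.4 mm.

1.4 mm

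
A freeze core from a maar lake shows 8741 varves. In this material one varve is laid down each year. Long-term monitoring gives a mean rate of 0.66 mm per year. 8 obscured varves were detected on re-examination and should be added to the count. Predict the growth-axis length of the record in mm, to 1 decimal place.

Correcting the raw count gives 8741 + 8 = 8749 true varves.
Length ≈ 0.66 × 8749 = 5774.3 mm.

5774.3 mm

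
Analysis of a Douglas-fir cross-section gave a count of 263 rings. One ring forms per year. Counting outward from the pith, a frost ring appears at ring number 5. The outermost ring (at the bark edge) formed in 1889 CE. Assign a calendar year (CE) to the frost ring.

263 − 5 = 258 rings lie beyond the frost ring toward the bark edge.
Counting back 258 years from 1889 CE places the frost ring in 1889 − 258 = 1631 CE.

1631 CE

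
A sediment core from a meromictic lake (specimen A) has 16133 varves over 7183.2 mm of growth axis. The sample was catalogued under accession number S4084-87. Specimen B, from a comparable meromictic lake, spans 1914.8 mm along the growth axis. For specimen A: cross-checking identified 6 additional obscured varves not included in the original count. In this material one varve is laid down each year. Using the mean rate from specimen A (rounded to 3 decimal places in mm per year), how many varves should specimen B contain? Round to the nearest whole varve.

Specimen A: true varve count = 16133 + 6 = 16139.
A: Mean rate = 7183.2 mm / 16139 years ≈ 0.445 mm per year.
Specimen B: 1914.8 mm / 0.445 mm per year = 4302.92 years ≈ 4303 varves.

4303 varves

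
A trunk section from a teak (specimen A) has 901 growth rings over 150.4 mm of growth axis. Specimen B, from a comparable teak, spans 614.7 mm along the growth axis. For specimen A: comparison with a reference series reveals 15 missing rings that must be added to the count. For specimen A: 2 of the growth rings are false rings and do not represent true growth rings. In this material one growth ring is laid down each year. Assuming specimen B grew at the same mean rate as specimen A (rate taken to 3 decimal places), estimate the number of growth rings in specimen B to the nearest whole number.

Specimen A: after corrections the count is 901 − 2 + 15 = 914 growth rings.
A: Mean rate = 150.4 mm / 914 years ≈ 0.165 mm per year.
For B, 614.7 / 0.165 = 3725.45 years ≈ 3725 growth rings.

3725 growth rings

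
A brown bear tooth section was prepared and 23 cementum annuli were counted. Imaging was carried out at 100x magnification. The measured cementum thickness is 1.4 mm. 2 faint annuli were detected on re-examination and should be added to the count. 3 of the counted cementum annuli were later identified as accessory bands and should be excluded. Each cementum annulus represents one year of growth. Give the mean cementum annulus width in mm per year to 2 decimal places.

0.06 mm per year

Adjusted count: 23 − 3 + 2 = 22 cementum annuli.
Extension rate ≈ 1.4 / 22 = 0.06 mm per year.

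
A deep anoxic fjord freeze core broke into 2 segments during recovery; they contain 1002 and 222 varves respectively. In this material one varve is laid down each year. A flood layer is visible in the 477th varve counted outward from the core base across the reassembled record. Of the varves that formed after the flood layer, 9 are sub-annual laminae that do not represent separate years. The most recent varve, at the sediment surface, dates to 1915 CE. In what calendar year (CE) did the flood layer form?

1177 CE

Total varves = 1002 + 222 = 1224.
The flood layer sits at varve 477 from the core base, so 1224 − 477 = 747 varves formed after it.
Excluding 9 false varves: 747 − 9 = 738.
The varve at the sediment surface is 1915 CE, so the flood layer dates to 1915 − 738 = 1177 CE.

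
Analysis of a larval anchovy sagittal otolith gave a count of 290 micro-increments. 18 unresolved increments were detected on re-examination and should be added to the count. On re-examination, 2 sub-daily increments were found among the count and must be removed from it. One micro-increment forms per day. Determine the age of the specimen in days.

306 days

After corrections the count is 290 − 2 + 18 = 306 micro-increments.
At one micro-increment per day, that is 306 days.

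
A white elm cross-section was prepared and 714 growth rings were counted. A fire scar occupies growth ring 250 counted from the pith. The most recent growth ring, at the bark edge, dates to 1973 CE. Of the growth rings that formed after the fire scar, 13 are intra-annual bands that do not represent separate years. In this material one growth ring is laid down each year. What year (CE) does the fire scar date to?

1522 CE

Between growth ring 250 and the bark edge there are 714 − 250 = 464 growth rings.
464 − 13 false = 451 true growth rings after the fire scar.
1973 − 451 = 1522 CE.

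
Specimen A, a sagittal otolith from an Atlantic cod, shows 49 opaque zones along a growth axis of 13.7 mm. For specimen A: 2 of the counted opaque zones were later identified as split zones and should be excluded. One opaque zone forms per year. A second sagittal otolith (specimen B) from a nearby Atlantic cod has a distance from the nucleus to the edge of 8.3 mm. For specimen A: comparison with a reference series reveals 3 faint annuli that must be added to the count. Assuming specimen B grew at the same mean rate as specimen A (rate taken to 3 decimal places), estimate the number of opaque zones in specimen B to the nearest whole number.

30 opaque zones

Specimen A: after corrections the count is 49 − 2 + 3 = 50 opaque zones.
A: Extension rate ≈ 13.7 / 50 = 0.274 mm/yr.
Specimen B: 8.3 mm / 0.274 mm per year = 30.29 years ≈ 30 opaque zones.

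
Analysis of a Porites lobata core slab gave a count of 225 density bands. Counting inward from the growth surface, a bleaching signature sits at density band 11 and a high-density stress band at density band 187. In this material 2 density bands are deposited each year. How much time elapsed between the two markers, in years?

88 years

Separation: 187 − 11 = 176 density bands.
176 density bands at 2 per year is 176 / 2 = 88 years.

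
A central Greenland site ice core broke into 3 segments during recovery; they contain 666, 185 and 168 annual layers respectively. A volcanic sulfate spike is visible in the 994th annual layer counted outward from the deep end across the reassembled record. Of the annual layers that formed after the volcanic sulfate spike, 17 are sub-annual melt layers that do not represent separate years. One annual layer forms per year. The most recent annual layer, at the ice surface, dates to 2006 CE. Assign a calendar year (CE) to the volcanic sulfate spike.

1998 CE

Total annual layers = 666 + 185 + 168 = 1019.
The volcanic sulfate spike sits at annual layer 994 from the deep end, so 1019 − 994 = 25 annual layers formed after it.
Removing the 17 false annual layers leaves 25 − 17 = 8 true annual layers beyond the volcanic sulfate spike.
Counting back 8 years from 2006 CE places the volcanic sulfate spike in 2006 − 8 = 1998 CE.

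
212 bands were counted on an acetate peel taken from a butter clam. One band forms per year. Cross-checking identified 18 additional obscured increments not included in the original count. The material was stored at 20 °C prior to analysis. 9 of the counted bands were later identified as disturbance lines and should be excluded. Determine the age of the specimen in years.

True band count = 212 − 9 + 18 = 221.
One band per year makes the duration 221 years.

221 years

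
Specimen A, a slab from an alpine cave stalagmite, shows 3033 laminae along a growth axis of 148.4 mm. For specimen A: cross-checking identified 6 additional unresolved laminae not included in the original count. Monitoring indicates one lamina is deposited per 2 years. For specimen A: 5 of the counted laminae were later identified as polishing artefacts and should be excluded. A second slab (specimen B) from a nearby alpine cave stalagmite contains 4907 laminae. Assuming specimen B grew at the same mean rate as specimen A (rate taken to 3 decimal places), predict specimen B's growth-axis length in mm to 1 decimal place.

235.5 mm

Specimen A: after corrections the count is 3033 − 5 + 6 = 3034 laminae.
Specimen A: 3034 laminae at 2 years each span 3034 × 2 = 6068 years.
A: Extension rate ≈ 148.4 / 6068 = 0.024 mm/yr.
Specimen B: multiplying by 2 years per lamina: 4907 × 2 = 9814 years. Length of B = 0.024 × 9814 = 235.5 mm.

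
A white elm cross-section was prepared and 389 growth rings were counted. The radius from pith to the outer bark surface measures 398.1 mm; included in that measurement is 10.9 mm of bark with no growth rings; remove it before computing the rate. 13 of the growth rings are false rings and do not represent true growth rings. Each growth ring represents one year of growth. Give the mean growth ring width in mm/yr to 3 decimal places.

True growth ring count = 389 − 13 = 376.
Removing the 10.9 mm offcut leaves 398.1 − 10.9 = 387.2 mm.
387.2 mm over 376 years gives 387.2 / 376 ≈ 1.030 mm/yr.

1.030 mm/yr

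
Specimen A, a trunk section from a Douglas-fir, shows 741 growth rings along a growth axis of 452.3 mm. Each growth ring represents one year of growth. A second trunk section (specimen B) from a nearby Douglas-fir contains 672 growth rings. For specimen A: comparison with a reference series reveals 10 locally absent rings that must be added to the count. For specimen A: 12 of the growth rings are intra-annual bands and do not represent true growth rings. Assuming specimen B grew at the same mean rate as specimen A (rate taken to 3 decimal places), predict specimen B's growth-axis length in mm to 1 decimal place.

Specimen A: after corrections the count is 741 − 12 + 10 = 739 growth rings.
A: 452.3 mm over 739 years gives 452.3 / 739 ≈ 0.612 mm per year.
B's length ≈ 0.612 × 672 = 411.3 mm.

411.3 mm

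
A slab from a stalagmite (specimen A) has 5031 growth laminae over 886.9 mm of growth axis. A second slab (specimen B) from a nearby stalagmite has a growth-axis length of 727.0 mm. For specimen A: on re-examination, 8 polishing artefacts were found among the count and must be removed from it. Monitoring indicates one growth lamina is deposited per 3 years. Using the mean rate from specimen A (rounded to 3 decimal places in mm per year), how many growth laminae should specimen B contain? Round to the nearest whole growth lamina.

4107 growth laminae

Specimen A: after corrections the count is 5031 − 8 = 5023 growth laminae.
Specimen A: multiplying by 3 years per growth lamina: 5023 × 3 = 15069 years.
A: 886.9 mm over 15069 years gives 886.9 / 15069 ≈ 0.059 mm per year.
Specimen B: 727.0 mm / 0.059 mm per year = 12322.03 years; at 3 years per growth lamina that is 12322.03 / 3 ≈ 4107 growth laminae.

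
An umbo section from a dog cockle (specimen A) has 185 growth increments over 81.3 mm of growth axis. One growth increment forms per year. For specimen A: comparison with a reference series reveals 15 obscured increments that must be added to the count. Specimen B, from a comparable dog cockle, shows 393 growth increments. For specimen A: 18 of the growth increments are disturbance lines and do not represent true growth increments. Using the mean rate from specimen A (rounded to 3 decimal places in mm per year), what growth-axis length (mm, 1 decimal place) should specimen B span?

175.7 mm

Specimen A: adjusted count: 185 − 18 + 15 = 182 growth increments.
A: Mean rate = 81.3 mm / 182 years ≈ 0.447 mm/year.
Length of B = 0.447 × 393 = 175.7 mm.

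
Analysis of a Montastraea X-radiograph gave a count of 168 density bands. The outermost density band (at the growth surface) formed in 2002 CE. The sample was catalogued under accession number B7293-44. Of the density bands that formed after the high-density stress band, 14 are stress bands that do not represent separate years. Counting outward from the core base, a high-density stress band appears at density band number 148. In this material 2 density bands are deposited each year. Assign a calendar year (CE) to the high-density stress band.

168 − 148 = 20 density bands lie beyond the high-density stress band toward the growth surface.
Excluding 14 false density bands: 20 − 14 = 6.
6 density bands at 2 per year is 6 / 2 = 3 years.
Counting back 3 years from 2002 CE places the high-density stress band in 2002 − 3 = 1999 CE.

1999 CE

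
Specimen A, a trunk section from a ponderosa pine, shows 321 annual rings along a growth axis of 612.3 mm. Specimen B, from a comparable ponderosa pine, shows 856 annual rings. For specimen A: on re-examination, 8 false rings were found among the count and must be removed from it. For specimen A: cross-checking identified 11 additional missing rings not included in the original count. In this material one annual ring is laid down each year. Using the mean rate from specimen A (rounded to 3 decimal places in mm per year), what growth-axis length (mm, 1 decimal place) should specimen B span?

Specimen A: true annual ring count = 321 − 8 + 11 = 324.
A: Extension rate ≈ 612.3 / 324 = 1.890 mm/yr.
B's length ≈ 1.890 × 856 = 1617.8 mm.

1617.8 mm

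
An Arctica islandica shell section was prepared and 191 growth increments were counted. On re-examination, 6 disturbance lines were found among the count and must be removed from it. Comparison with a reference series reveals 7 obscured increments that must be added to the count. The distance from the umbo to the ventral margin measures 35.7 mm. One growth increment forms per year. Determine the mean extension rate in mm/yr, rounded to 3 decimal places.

Adjusted count: 191 − 6 + 7 = 192 growth increments.
35.7 mm over 192 years gives 35.7 / 192 ≈ 0.186 mm/yr.

0.186 mm/yr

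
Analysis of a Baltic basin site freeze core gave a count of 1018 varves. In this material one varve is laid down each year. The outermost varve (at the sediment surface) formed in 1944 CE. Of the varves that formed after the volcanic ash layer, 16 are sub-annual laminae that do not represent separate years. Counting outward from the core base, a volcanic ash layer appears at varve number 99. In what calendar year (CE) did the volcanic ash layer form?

1041 CE

Between varve 99 and the sediment surface there are 1018 − 99 = 919 varves.
Removing the 16 false varves leaves 919 − 16 = 903 true varves beyond the volcanic ash layer.
Counting back 903 years from 1944 CE places the volcanic ash layer in 1944 − 903 = 1041 CE.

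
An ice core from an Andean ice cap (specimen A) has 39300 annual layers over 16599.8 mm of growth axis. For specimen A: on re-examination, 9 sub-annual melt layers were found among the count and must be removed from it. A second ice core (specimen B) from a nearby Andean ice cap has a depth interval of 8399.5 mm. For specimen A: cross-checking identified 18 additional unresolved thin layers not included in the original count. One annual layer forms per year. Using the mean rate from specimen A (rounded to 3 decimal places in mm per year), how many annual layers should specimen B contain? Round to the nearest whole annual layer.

19904 annual layers

Specimen A: after corrections the count is 39300 − 9 + 18 = 39309 annual layers.
A: 16599.8 mm over 39309 years gives 16599.8 / 39309 ≈ 0.422 mm/yr.
For B, 8399.5 / 0.422 = 19904.03 years ≈ 19904 annual layers.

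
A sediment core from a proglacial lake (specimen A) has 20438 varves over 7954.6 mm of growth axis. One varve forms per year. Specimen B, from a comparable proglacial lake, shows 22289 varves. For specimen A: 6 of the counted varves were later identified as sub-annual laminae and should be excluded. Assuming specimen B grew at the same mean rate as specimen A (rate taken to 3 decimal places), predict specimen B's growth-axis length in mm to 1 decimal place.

8670.4 mm

Specimen A: adjusted count: 20438 − 6 = 20432 varves.
A: Mean rate = 7954.6 mm / 20432 years ≈ 0.389 mm per year.
B's length ≈ 0.389 × 22289 = 8670.4 mm.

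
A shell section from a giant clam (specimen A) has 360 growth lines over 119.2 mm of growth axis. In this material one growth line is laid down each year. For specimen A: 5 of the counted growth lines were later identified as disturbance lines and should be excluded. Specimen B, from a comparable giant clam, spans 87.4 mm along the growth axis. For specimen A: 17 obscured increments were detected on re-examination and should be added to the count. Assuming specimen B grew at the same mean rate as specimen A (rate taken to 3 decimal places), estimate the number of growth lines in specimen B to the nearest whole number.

Specimen A: after corrections the count is 360 − 5 + 17 = 372 growth lines.
A: Mean rate = 119.2 mm / 372 years ≈ 0.320 mm per year.
Specimen B: 87.4 mm / 0.320 mm per year = 273.12 years ≈ 273 growth lines.

273 growth lines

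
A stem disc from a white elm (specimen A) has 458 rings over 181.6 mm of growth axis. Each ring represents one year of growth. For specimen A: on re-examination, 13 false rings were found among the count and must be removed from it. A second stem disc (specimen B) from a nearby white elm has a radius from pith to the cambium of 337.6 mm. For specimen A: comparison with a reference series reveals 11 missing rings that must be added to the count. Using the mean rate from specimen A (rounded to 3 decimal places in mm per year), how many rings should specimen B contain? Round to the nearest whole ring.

848 rings

Specimen A: correcting the raw count gives 458 − 13 + 11 = 456 true rings.
A: Extension rate ≈ 181.6 / 456 = 0.398 mm/year.
B spans 337.6 / 0.398 = 848.24 years ≈ 848 rings.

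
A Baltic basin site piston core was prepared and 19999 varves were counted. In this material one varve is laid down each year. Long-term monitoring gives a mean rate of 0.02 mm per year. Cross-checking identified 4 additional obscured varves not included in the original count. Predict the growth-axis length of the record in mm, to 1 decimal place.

400.1 mm

Adjusted count: 19999 + 4 = 20003 varves.
Length ≈ 0.02 × 20003 = 400.1 mm.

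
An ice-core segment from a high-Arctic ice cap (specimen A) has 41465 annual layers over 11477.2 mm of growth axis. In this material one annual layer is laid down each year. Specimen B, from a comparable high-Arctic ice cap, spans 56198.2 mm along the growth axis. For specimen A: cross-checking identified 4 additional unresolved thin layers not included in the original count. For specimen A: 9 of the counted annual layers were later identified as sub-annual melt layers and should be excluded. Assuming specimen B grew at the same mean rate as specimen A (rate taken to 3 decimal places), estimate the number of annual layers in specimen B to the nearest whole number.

Specimen A: adjusted count: 41465 − 9 + 4 = 41460 annual layers.
A: Extension rate ≈ 11477.2 / 41460 = 0.277 mm/year.
B spans 56198.2 / 0.277 = 202881.59 years ≈ 202882 annual layers.

202882 annual layers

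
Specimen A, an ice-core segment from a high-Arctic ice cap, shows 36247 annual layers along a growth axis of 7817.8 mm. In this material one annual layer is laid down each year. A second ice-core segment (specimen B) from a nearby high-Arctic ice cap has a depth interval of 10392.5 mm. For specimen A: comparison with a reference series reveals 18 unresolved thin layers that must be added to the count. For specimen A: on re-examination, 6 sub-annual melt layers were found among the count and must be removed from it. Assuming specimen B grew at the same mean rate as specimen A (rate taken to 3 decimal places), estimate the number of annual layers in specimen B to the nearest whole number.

Specimen A: correcting the raw count gives 36247 − 6 + 18 = 36259 true annual layers.
A: 7817.8 mm over 36259 years gives 7817.8 / 36259 ≈ 0.216 mm/year.
Specimen B: 10392.5 mm / 0.216 mm per year = 48113.43 years ≈ 48113 annual layers.

48113 annual layers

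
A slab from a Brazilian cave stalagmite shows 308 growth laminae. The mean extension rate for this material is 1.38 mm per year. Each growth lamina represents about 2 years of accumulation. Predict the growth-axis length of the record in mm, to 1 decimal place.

At 2 years per growth lamina, 308 × 2 = 616 years.
616 years at 1.38 mm/year gives 1.38 × 616 = 850.1 mm.

850.1 mm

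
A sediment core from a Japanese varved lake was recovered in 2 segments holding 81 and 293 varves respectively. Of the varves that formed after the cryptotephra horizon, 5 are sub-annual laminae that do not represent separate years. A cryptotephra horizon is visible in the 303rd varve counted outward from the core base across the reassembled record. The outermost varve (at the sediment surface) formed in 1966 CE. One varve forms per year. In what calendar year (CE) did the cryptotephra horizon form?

1900 CE

Total varves = 81 + 293 = 374.
Between varve 303 and the sediment surface there are 374 − 303 = 71 varves.
Removing the 5 false varves leaves 71 − 5 = 66 true varves beyond the cryptotephra horizon.
The varve at the sediment surface is 1966 CE, so the cryptotephra horizon dates to 1966 − 66 = 1900 CE.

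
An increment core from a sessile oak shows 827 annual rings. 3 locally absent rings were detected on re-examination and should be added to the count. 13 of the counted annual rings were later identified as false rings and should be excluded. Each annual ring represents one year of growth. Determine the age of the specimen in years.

Adjusted count: 827 − 13 + 3 = 817 annual rings.
With a one-to-one annual ring periodicity this is 817 years.

817 years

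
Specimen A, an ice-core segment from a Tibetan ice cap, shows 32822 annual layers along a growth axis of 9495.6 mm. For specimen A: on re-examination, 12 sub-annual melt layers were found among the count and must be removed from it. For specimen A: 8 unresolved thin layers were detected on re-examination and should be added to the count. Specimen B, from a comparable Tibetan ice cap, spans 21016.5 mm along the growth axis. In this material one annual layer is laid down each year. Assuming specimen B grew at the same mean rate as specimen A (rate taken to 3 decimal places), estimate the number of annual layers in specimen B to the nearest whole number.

Specimen A: correcting the raw count gives 32822 − 12 + 8 = 32818 true annual layers.
A: Mean rate = 9495.6 mm / 32818 years ≈ 0.289 mm/yr.
B spans 21016.5 / 0.289 = 72721.45 years ≈ 72721 annual layers.

72721 annual layers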